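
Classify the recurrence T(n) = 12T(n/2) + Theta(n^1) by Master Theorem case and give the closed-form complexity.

Master Theorem for T(n) = 12T(n/2) + O(n^1):

a = 12, b = 2, c = 1
log_b(a) = log_2(12) = 3.5850

Case 1: c = 1 < log_2(12) = 3.5850
T(n) = O(n^(log_2 12))

For T(n) = 12T(n/2) + O(n^1): log_2(12) = 3.5850. This is Case 1 of the Master Theorem (c < log_b(a), work dominated by leaves), giving O(n^(log_2 12)).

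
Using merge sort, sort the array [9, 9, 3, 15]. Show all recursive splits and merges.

Merge sort trace:

Split: [9, 9, 3, 15] -> [9, 9] and [3, 15]
  Split: [9, 9] -> [9] and [9]
  Merge: [9] + [9] -> [9, 9]
  Split: [3, 15] -> [3] and [15]
  Merge: [3] + [15] -> [3, 15]
Merge: [9, 9] + [3, 15] -> [3, 9, 9, 15]

Final sorted array: [3, 9, 9, 15]

The merge sort proceeds by recursively splitting the array and merging sorted halves.
After all merges, the sorted array is [3, 9, 9, 15].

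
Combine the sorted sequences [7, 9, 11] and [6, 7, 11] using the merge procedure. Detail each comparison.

Merging process:

Compare 7 vs 6: take 6 from right. Merged: [6]
Compare 7 vs 7: take 7 from left. Merged: [6, 7]
Compare 9 vs 7: take 7 from right. Merged: [6, 7, 7]
Compare 9 vs 11: take 9 from left. Merged: [6, 7, 7, 9]
Compare 11 vs 11: take 11 from left. Merged: [6, 7, 7, 9, 11]
Append remaining from right: [11]. Merged: [6, 7, 7, 9, 11, 11]

Final merged array: [6, 7, 7, 9, 11, 11]
Total comparisons: 5

The merged array is [6, 7, 7, 9, 11, 11], requiring 5 comparisons. The merge step runs in O(n) time where n is the total number of elements.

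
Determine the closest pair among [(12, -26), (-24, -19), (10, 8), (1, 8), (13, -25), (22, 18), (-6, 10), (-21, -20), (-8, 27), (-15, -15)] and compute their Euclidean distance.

Computing all pairwise distances among 10 points:

d((12, -26), (-24, -19)) = 36.6742
d((12, -26), (10, 8)) = 34.0588
d((12, -26), (1, 8)) = 35.7351
d((12, -26), (13, -25)) = 1.4142 <-- minimum
d((12, -26), (22, 18)) = 45.1221
d((12, -26), (-6, 10)) = 40.2492
d((12, -26), (-21, -20)) = 33.541
d((12, -26), (-8, 27)) = 56.648
d((12, -26), (-15, -15)) = 29.1548
d((-24, -19), (10, 8)) = 43.4166
d((-24, -19), (1, 8)) = 36.7967
d((-24, -19), (13, -25)) = 37.4833
d((-24, -19), (22, 18)) = 59.0339
d((-24, -19), (-6, 10)) = 34.1321
d((-24, -19), (-21, -20)) = 3.1623
d((-24, -19), (-8, 27)) = 48.7032
d((-24, -19), (-15, -15)) = 9.8489
d((10, 8), (1, 8)) = 9.0
d((10, 8), (13, -25)) = 33.1361
d((10, 8), (22, 18)) = 15.6205
d((10, 8), (-6, 10)) = 16.1245
d((10, 8), (-21, -20)) = 41.7732
d((10, 8), (-8, 27)) = 26.1725
d((10, 8), (-15, -15)) = 33.9706
d((1, 8), (13, -25)) = 35.1141
d((1, 8), (22, 18)) = 23.2594
d((1, 8), (-6, 10)) = 7.2801
d((1, 8), (-21, -20)) = 35.609
d((1, 8), (-8, 27)) = 21.0238
d((1, 8), (-15, -15)) = 28.0179
d((13, -25), (22, 18)) = 43.9318
d((13, -25), (-6, 10)) = 39.8246
d((13, -25), (-21, -20)) = 34.3657
d((13, -25), (-8, 27)) = 56.0803
d((13, -25), (-15, -15)) = 29.7321
d((22, 18), (-6, 10)) = 29.1204
d((22, 18), (-21, -20)) = 57.3847
d((22, 18), (-8, 27)) = 31.3209
d((22, 18), (-15, -15)) = 49.5782
d((-6, 10), (-21, -20)) = 33.541
d((-6, 10), (-8, 27)) = 17.1172
d((-6, 10), (-15, -15)) = 26.5707
d((-21, -20), (-8, 27)) = 48.7647
d((-21, -20), (-15, -15)) = 7.8102
d((-8, 27), (-15, -15)) = 42.5793

Closest pair: (12, -26) and (13, -25) with distance 1.4142

The closest pair is (12, -26) and (13, -25) with Euclidean distance 1.4142. For 10 points, brute-force pairwise comparison is shown above. For large n, the divide-and-conquer algorithm (sort by x, recurse on halves, check the dividing strip) achieves O(n log n).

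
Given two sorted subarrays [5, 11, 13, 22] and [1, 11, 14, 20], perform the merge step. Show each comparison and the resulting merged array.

Merging process:

Compare 5 vs 1: take 1 from right. Merged: [1]
Compare 5 vs 11: take 5 from left. Merged: [1, 5]
Compare 11 vs 11: take 11 from left. Merged: [1, 5, 11]
Compare 13 vs 11: take 11 from right. Merged: [1, 5, 11, 11]
Compare 13 vs 14: take 13 from left. Merged: [1, 5, 11, 11, 13]
Compare 22 vs 14: take 14 from right. Merged: [1, 5, 11, 11, 13, 14]
Compare 22 vs 20: take 20 from right. Merged: [1, 5, 11, 11, 13, 14, 20]
Append remaining from left: [22]. Merged: [1, 5, 11, 11, 13, 14, 20, 22]

Final merged array: [1, 5, 11, 11, 13, 14, 20, 22]
Total comparisons: 7

The merged array is [1, 5, 11, 11, 13, 14, 20, 22], requiring 7 comparisons. The merge step runs in O(n) time where n is the total number of elements.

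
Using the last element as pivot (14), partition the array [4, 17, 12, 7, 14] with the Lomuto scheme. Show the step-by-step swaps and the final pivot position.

Lomuto partition with pivot = 14:

Initial array: [4, 17, 12, 7, 14]

arr[0]=4 <= 14: swap with position 0, array becomes [4, 17, 12, 7, 14]
arr[1]=17 > 14: no swap
arr[2]=12 <= 14: swap with position 1, array becomes [4, 12, 17, 7, 14]
arr[3]=7 <= 14: swap with position 2, array becomes [4, 12, 7, 17, 14]

Place pivot at position 3: [4, 12, 7, 14, 17]
Pivot position: 3

After partitioning with pivot 14, the array becomes [4, 12, 7, 14, 17]. The pivot is placed at index 3. All elements to the left of the pivot are <= 14, and all elements to the right are > 14.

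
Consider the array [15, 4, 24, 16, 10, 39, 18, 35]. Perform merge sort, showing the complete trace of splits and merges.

Merge sort trace:

Split: [15, 4, 24, 16, 10, 39, 18, 35] -> [15, 4, 24, 16] and [10, 39, 18, 35]
  Split: [15, 4, 24, 16] -> [15, 4] and [24, 16]
    Split: [15, 4] -> [15] and [4]
    Merge: [15] + [4] -> [4, 15]
    Split: [24, 16] -> [24] and [16]
    Merge: [24] + [16] -> [16, 24]
  Merge: [4, 15] + [16, 24] -> [4, 15, 16, 24]
  Split: [10, 39, 18, 35] -> [10, 39] and [18, 35]
    Split: [10, 39] -> [10] and [39]
    Merge: [10] + [39] -> [10, 39]
    Split: [18, 35] -> [18] and [35]
    Merge: [18] + [35] -> [18, 35]
  Merge: [10, 39] + [18, 35] -> [10, 18, 35, 39]
Merge: [4, 15, 16, 24] + [10, 18, 35, 39] -> [4, 10, 15, 16, 18, 24, 35, 39]

Final sorted array: [4, 10, 15, 16, 18, 24, 35, 39]

The merge sort proceeds by recursively splitting the array and merging sorted halves.
After all merges, the sorted array is [4, 10, 15, 16, 18, 24, 35, 39].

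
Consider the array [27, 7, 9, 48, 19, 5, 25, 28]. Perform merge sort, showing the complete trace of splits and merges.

Merge sort trace:

Split: [27, 7, 9, 48, 19, 5, 25, 28] -> [27, 7, 9, 48] and [19, 5, 25, 28]
  Split: [27, 7, 9, 48] -> [27, 7] and [9, 48]
    Split: [27, 7] -> [27] and [7]
    Merge: [27] + [7] -> [7, 27]
    Split: [9, 48] -> [9] and [48]
    Merge: [9] + [48] -> [9, 48]
  Merge: [7, 27] + [9, 48] -> [7, 9, 27, 48]
  Split: [19, 5, 25, 28] -> [19, 5] and [25, 28]
    Split: [19, 5] -> [19] and [5]
    Merge: [19] + [5] -> [5, 19]
    Split: [25, 28] -> [25] and [28]
    Merge: [25] + [28] -> [25, 28]
  Merge: [5, 19] + [25, 28] -> [5, 19, 25, 28]
Merge: [7, 9, 27, 48] + [5, 19, 25, 28] -> [5, 7, 9, 19, 25, 27, 28, 48]

Final sorted array: [5, 7, 9, 19, 25, 27, 28, 48]

The merge sort proceeds by recursively splitting the array and merging sorted halves.
After all merges, the sorted array is [5, 7, 9, 19, 25, 27, 28, 48].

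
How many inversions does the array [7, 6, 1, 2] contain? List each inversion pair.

Finding inversions in [7, 6, 1, 2]:

(0, 1): arr[0]=7 > arr[1]=6
(0, 2): arr[0]=7 > arr[2]=1
(0, 3): arr[0]=7 > arr[3]=2
(1, 2): arr[1]=6 > arr[2]=1
(1, 3): arr[1]=6 > arr[3]=2

Total inversions: 5

The array has 5 inversion(s): (0,1), (0,2), (0,3), (1,2), (1,3). Each pair (i,j) satisfies i < j and arr[i] > arr[j].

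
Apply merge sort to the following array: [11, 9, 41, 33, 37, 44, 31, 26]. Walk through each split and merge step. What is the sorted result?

Merge sort trace:

Split: [11, 9, 41, 33, 37, 44, 31, 26] -> [11, 9, 41, 33] and [37, 44, 31, 26]
  Split: [11, 9, 41, 33] -> [11, 9] and [41, 33]
    Split: [11, 9] -> [11] and [9]
    Merge: [11] + [9] -> [9, 11]
    Split: [41, 33] -> [41] and [33]
    Merge: [41] + [33] -> [33, 41]
  Merge: [9, 11] + [33, 41] -> [9, 11, 33, 41]
  Split: [37, 44, 31, 26] -> [37, 44] and [31, 26]
    Split: [37, 44] -> [37] and [44]
    Merge: [37] + [44] -> [37, 44]
    Split: [31, 26] -> [31] and [26]
    Merge: [31] + [26] -> [26, 31]
  Merge: [37, 44] + [26, 31] -> [26, 31, 37, 44]
Merge: [9, 11, 33, 41] + [26, 31, 37, 44] -> [9, 11, 26, 31, 33, 37, 41, 44]

Final sorted array: [9, 11, 26, 31, 33, 37, 41, 44]

The merge sort proceeds by recursively splitting the array and merging sorted halves.
After all merges, the sorted array is [9, 11, 26, 31, 33, 37, 41, 44].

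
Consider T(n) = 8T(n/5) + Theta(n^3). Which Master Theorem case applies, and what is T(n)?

Master Theorem for T(n) = 8T(n/5) + O(n^3):

a = 8, b = 5, c = 3
log_b(a) = log_5(8) = 1.2920

Case 3: c = 3 > log_5(8) = 1.2920
T(n) = O(n^3) = O(n^3)

For T(n) = 8T(n/5) + O(n^3): log_5(8) = 1.2920. This is Case 3 of the Master Theorem (c > log_b(a), work dominated by root), giving O(n^3).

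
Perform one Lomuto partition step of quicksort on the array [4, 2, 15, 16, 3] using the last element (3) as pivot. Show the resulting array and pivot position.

Lomuto partition with pivot = 3:

Initial array: [4, 2, 15, 16, 3]

arr[0]=4 > 3: no swap
arr[1]=2 <= 3: swap with position 0, array becomes [2, 4, 15, 16, 3]
arr[2]=15 > 3: no swap
arr[3]=16 > 3: no swap

Place pivot at position 1: [2, 3, 15, 16, 4]
Pivot position: 1

After partitioning with pivot 3, the array becomes [2, 3, 15, 16, 4]. The pivot is placed at index 1. All elements to the left of the pivot are <= 3, and all elements to the right are > 3.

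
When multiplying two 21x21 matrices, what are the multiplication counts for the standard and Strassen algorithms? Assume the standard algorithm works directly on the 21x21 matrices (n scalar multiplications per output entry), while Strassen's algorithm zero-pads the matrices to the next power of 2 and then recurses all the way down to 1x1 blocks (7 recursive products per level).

Matrix multiplication for 21x21 matrices:

Strassen's algorithm requires power-of-2 dimensions. Pad 21x21 to 32x32 (next power of 2).

Standard algorithm: 21^3 = 9261 multiplications
Strassen's algorithm: 7^(log2(32)) = 7^5 = 16807 multiplications
Difference: 9261 - 16807 = -7546 (Strassen uses MORE here due to padding overhead — for small or just-over-power-of-2 n, padding can outweigh the per-level savings)

Standard: 9261 multiplications (21^3). Strassen: 16807 multiplications (7^5, after padding to 32x32). Strassen reduces 8 recursive multiplications to 7 at each level.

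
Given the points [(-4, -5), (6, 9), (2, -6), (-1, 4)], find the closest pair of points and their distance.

Computing all pairwise distances among 4 points:

d((-4, -5), (6, 9)) = 17.2047
d((-4, -5), (2, -6)) = 6.0828 <-- minimum
d((-4, -5), (-1, 4)) = 9.4868
d((6, 9), (2, -6)) = 15.5242
d((6, 9), (-1, 4)) = 8.6023
d((2, -6), (-1, 4)) = 10.4403

Closest pair: (-4, -5) and (2, -6) with distance 6.0828

The closest pair is (-4, -5) and (2, -6) with Euclidean distance 6.0828. For 4 points, brute-force pairwise comparison is shown above. For large n, the divide-and-conquer algorithm (sort by x, recurse on halves, check the dividing strip) achieves O(n log n).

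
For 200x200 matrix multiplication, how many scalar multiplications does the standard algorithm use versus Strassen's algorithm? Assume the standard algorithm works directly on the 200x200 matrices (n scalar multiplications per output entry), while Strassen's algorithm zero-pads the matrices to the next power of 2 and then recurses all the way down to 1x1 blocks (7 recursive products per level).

Matrix multiplication for 200x200 matrices:

Strassen's algorithm requires power-of-2 dimensions. Pad 200x200 to 256x256 (next power of 2).

Standard algorithm: 200^3 = 8000000 multiplications
Strassen's algorithm: 7^(log2(256)) = 7^8 = 5764801 multiplications
Savings: 8000000 - 5764801 = 2235199 multiplications

Standard: 8000000 multiplications (200^3). Strassen: 5764801 multiplications (7^8, after padding to 256x256). Strassen reduces 8 recursive multiplications to 7 at each level.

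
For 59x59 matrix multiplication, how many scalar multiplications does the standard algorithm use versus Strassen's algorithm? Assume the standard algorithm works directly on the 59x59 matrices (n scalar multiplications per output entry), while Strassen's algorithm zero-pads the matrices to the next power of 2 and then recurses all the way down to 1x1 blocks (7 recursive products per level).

Matrix multiplication for 59x59 matrices:

Strassen's algorithm requires power-of-2 dimensions. Pad 59x59 to 64x64 (next power of 2).

Standard algorithm: 59^3 = 205379 multiplications
Strassen's algorithm: 7^(log2(64)) = 7^6 = 117649 multiplications
Savings: 205379 - 117649 = 87730 multiplications

Standard: 205379 multiplications (59^3). Strassen: 117649 multiplications (7^6, after padding to 64x64). Strassen reduces 8 recursive multiplications to 7 at each level.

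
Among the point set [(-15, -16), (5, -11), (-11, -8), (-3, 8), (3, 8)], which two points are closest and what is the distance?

Computing all pairwise distances among 5 points:

d((-15, -16), (5, -11)) = 20.6155
d((-15, -16), (-11, -8)) = 8.9443
d((-15, -16), (-3, 8)) = 26.8328
d((-15, -16), (3, 8)) = 30.0
d((5, -11), (-11, -8)) = 16.2788
d((5, -11), (-3, 8)) = 20.6155
d((5, -11), (3, 8)) = 19.105
d((-11, -8), (-3, 8)) = 17.8885
d((-11, -8), (3, 8)) = 21.2603
d((-3, 8), (3, 8)) = 6.0 <-- minimum

Closest pair: (-3, 8) and (3, 8) with distance 6.0

The closest pair is (-3, 8) and (3, 8) with Euclidean distance 6.0. For 5 points, brute-force pairwise comparison is shown above. For large n, the divide-and-conquer algorithm (sort by x, recurse on halves, check the dividing strip) achieves O(n log n).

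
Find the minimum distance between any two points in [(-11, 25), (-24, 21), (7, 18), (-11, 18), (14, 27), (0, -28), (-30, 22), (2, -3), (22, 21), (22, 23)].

Computing all pairwise distances among 10 points:

d((-11, 25), (-24, 21)) = 13.6015
d((-11, 25), (7, 18)) = 19.3132
d((-11, 25), (-11, 18)) = 7.0
d((-11, 25), (14, 27)) = 25.0799
d((-11, 25), (0, -28)) = 54.1295
d((-11, 25), (-30, 22)) = 19.2354
d((-11, 25), (2, -3)) = 30.8707
d((-11, 25), (22, 21)) = 33.2415
d((-11, 25), (22, 23)) = 33.0606
d((-24, 21), (7, 18)) = 31.1448
d((-24, 21), (-11, 18)) = 13.3417
d((-24, 21), (14, 27)) = 38.4708
d((-24, 21), (0, -28)) = 54.5619
d((-24, 21), (-30, 22)) = 6.0828
d((-24, 21), (2, -3)) = 35.3836
d((-24, 21), (22, 21)) = 46.0
d((-24, 21), (22, 23)) = 46.0435
d((7, 18), (-11, 18)) = 18.0
d((7, 18), (14, 27)) = 11.4018
d((7, 18), (0, -28)) = 46.5296
d((7, 18), (-30, 22)) = 37.2156
d((7, 18), (2, -3)) = 21.587
d((7, 18), (22, 21)) = 15.2971
d((7, 18), (22, 23)) = 15.8114
d((-11, 18), (14, 27)) = 26.5707
d((-11, 18), (0, -28)) = 47.2969
d((-11, 18), (-30, 22)) = 19.4165
d((-11, 18), (2, -3)) = 24.6982
d((-11, 18), (22, 21)) = 33.1361
d((-11, 18), (22, 23)) = 33.3766
d((14, 27), (0, -28)) = 56.7539
d((14, 27), (-30, 22)) = 44.2832
d((14, 27), (2, -3)) = 32.311
d((14, 27), (22, 21)) = 10.0
d((14, 27), (22, 23)) = 8.9443
d((0, -28), (-30, 22)) = 58.3095
d((0, -28), (2, -3)) = 25.0799
d((0, -28), (22, 21)) = 53.7122
d((0, -28), (22, 23)) = 55.5428
d((-30, 22), (2, -3)) = 40.6079
d((-30, 22), (22, 21)) = 52.0096
d((-30, 22), (22, 23)) = 52.0096
d((2, -3), (22, 21)) = 31.241
d((2, -3), (22, 23)) = 32.8024
d((22, 21), (22, 23)) = 2.0 <-- minimum

Closest pair: (22, 21) and (22, 23) with distance 2.0

The closest pair is (22, 21) and (22, 23) with Euclidean distance 2.0. For 10 points, brute-force pairwise comparison is shown above. For large n, the divide-and-conquer algorithm (sort by x, recurse on halves, check the dividing strip) achieves O(n log n).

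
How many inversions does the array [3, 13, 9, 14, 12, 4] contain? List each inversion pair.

Finding inversions in [3, 13, 9, 14, 12, 4]:

(1, 2): arr[1]=13 > arr[2]=9
(1, 4): arr[1]=13 > arr[4]=12
(1, 5): arr[1]=13 > arr[5]=4
(2, 5): arr[2]=9 > arr[5]=4
(3, 4): arr[3]=14 > arr[4]=12
(3, 5): arr[3]=14 > arr[5]=4
(4, 5): arr[4]=12 > arr[5]=4

Total inversions: 7

The array has 7 inversion(s): (1,2), (1,4), (1,5), (2,5), (3,4), (3,5), (4,5). Each pair (i,j) satisfies i < j and arr[i] > arr[j].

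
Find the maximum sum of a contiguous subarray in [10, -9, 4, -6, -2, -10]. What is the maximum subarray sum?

Using Kadane's algorithm on [10, -9, 4, -6, -2, -10]:

Scanning through the array:
Position 1 (value -9): max_ending_here = 1, max_so_far = 10
Position 2 (value 4): max_ending_here = 5, max_so_far = 10
Position 3 (value -6): max_ending_here = -1, max_so_far = 10
Position 4 (value -2): max_ending_here = -2, max_so_far = 10
Position 5 (value -10): max_ending_here = -10, max_so_far = 10

Maximum subarray: [10]
Maximum sum: 10

The maximum subarray is [10] with sum 10. This subarray runs from index 0 to index 0.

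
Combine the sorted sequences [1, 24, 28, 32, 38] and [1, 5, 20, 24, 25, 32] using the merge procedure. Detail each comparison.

Merging process:

Compare 1 vs 1: take 1 from left. Merged: [1]
Compare 24 vs 1: take 1 from right. Merged: [1, 1]
Compare 24 vs 5: take 5 from right. Merged: [1, 1, 5]
Compare 24 vs 20: take 20 from right. Merged: [1, 1, 5, 20]
Compare 24 vs 24: take 24 from left. Merged: [1, 1, 5, 20, 24]
Compare 28 vs 24: take 24 from right. Merged: [1, 1, 5, 20, 24, 24]
Compare 28 vs 25: take 25 from right. Merged: [1, 1, 5, 20, 24, 24, 25]
Compare 28 vs 32: take 28 from left. Merged: [1, 1, 5, 20, 24, 24, 25, 28]
Compare 32 vs 32: take 32 from left. Merged: [1, 1, 5, 20, 24, 24, 25, 28, 32]
Compare 38 vs 32: take 32 from right. Merged: [1, 1, 5, 20, 24, 24, 25, 28, 32, 32]
Append remaining from left: [38]. Merged: [1, 1, 5, 20, 24, 24, 25, 28, 32, 32, 38]

Final merged array: [1, 1, 5, 20, 24, 24, 25, 28, 32, 32, 38]
Total comparisons: 10

The merged array is [1, 1, 5, 20, 24, 24, 25, 28, 32, 32, 38], requiring 10 comparisons. The merge step runs in O(n) time where n is the total number of elements.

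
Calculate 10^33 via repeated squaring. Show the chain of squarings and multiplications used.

Computing 10^33 by squaring (build up from 10^1; each line after the first costs one multiplication):

10^1 = 10
10^2 = (10^1)^2 = 10^2 = 100
10^4 = (10^2)^2 = 100^2 = 10000
10^8 = (10^4)^2 = 10000^2 = 100000000
10^16 = (10^8)^2 = 100000000^2 = 10000000000000000
10^32 = (10^16)^2 = 10000000000000000^2 = 100000000000000000000000000000000
10^33 = 10 * 10^32 = 10 * 100000000000000000000000000000000 = 1000000000000000000000000000000000

Result: 1000000000000000000000000000000000
Multiplications needed: 6 (6 lines after 10^1)

10^33 = 1000000000000000000000000000000000. Using exponentiation by squaring, this requires 6 multiplications. The key idea: if the exponent is even, square the half-power; if odd, multiply by the base once.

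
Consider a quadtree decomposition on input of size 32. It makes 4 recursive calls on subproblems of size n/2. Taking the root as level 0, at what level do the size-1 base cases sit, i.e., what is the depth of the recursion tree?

For divide and conquer with division factor 2:

Problem sizes at each level:
Level 0: 32
Level 1: 16
Level 2: 8
Level 3: 4
Level 4: 2
Level 5: 1

The root is level 0 and the size-1 base case is level 5 (the tree spans levels 0 through 5, i.e. 6 levels counting the root), so the depth is the number of divisions: log_2(32) = 5

The recursion tree depth is log_2(32) = 5. At each level, the problem size is divided by 2, so it takes 5 divisions to reduce to a base case of size 1. The algorithm makes 4 recursive calls at each level.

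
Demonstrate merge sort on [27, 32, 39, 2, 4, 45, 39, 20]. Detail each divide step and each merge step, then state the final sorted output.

Merge sort trace:

Split: [27, 32, 39, 2, 4, 45, 39, 20] -> [27, 32, 39, 2] and [4, 45, 39, 20]
  Split: [27, 32, 39, 2] -> [27, 32] and [39, 2]
    Split: [27, 32] -> [27] and [32]
    Merge: [27] + [32] -> [27, 32]
    Split: [39, 2] -> [39] and [2]
    Merge: [39] + [2] -> [2, 39]
  Merge: [27, 32] + [2, 39] -> [2, 27, 32, 39]
  Split: [4, 45, 39, 20] -> [4, 45] and [39, 20]
    Split: [4, 45] -> [4] and [45]
    Merge: [4] + [45] -> [4, 45]
    Split: [39, 20] -> [39] and [20]
    Merge: [39] + [20] -> [20, 39]
  Merge: [4, 45] + [20, 39] -> [4, 20, 39, 45]
Merge: [2, 27, 32, 39] + [4, 20, 39, 45] -> [2, 4, 20, 27, 32, 39, 39, 45]

Final sorted array: [2, 4, 20, 27, 32, 39, 39, 45]

The merge sort proceeds by recursively splitting the array and merging sorted halves.
After all merges, the sorted array is [2, 4, 20, 27, 32, 39, 39, 45].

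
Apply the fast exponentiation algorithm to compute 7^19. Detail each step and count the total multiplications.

Computing 7^19 by squaring (build up from 7^1; each line after the first costs one multiplication):

7^1 = 7
7^2 = (7^1)^2 = 7^2 = 49
7^4 = (7^2)^2 = 49^2 = 2401
7^8 = (7^4)^2 = 2401^2 = 5764801
7^9 = 7 * 7^8 = 7 * 5764801 = 40353607
7^18 = (7^9)^2 = 40353607^2 = 1628413597910449
7^19 = 7 * 7^18 = 7 * 1628413597910449 = 11398895185373143

Result: 11398895185373143
Multiplications needed: 6 (6 lines after 7^1)

7^19 = 11398895185373143. Using exponentiation by squaring, this requires 6 multiplications. The key idea: if the exponent is even, square the half-power; if odd, multiply by the base once.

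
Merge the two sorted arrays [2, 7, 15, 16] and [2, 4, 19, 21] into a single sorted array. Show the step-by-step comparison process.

Merging process:

Compare 2 vs 2: take 2 from left. Merged: [2]
Compare 7 vs 2: take 2 from right. Merged: [2, 2]
Compare 7 vs 4: take 4 from right. Merged: [2, 2, 4]
Compare 7 vs 19: take 7 from left. Merged: [2, 2, 4, 7]
Compare 15 vs 19: take 15 from left. Merged: [2, 2, 4, 7, 15]
Compare 16 vs 19: take 16 from left. Merged: [2, 2, 4, 7, 15, 16]
Append remaining from right: [19, 21]. Merged: [2, 2, 4, 7, 15, 16, 19, 21]

Final merged array: [2, 2, 4, 7, 15, 16, 19, 21]
Total comparisons: 6

The merged array is [2, 2, 4, 7, 15, 16, 19, 21], requiring 6 comparisons. The merge step runs in O(n) time where n is the total number of elements.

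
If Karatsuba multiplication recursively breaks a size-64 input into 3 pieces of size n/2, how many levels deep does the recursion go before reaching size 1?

For divide and conquer with division factor 2:

Problem sizes at each level:
Level 0: 64
Level 1: 32
Level 2: 16
Level 3: 8
Level 4: 4
Level 5: 2
Level 6: 1

The root is level 0 and the size-1 base case is level 6 (the tree spans levels 0 through 6, i.e. 7 levels counting the root), so the depth is the number of divisions: log_2(64) = 6

The recursion tree depth is log_2(64) = 6. At each level, the problem size is divided by 2, so it takes 6 divisions to reduce to a base case of size 1. The algorithm makes 3 recursive calls at each level.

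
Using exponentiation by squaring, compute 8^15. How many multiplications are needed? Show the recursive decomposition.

Computing 8^15 by squaring (build up from 8^1; each line after the first costs one multiplication):

8^1 = 8
8^2 = (8^1)^2 = 8^2 = 64
8^3 = 8 * 8^2 = 8 * 64 = 512
8^6 = (8^3)^2 = 512^2 = 262144
8^7 = 8 * 8^6 = 8 * 262144 = 2097152
8^14 = (8^7)^2 = 2097152^2 = 4398046511104
8^15 = 8 * 8^14 = 8 * 4398046511104 = 35184372088832

Result: 35184372088832
Multiplications needed: 6 (6 lines after 8^1)

8^15 = 35184372088832. Using exponentiation by squaring, this requires 6 multiplications. The key idea: if the exponent is even, square the half-power; if odd, multiply by the base once.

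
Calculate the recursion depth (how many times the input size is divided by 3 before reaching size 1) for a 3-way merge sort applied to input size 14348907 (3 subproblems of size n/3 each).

For divide and conquer with division factor 3:

Problem sizes at each level:
Level 0: 14348907
Level 1: 4782969
Level 2: 1594323
Level 3: 531441
Level 4: 177147
Level 5: 59049
Level 6: 19683
Level 7: 6561
Level 8: 2187
Level 9: 729
Level 10: 243
Level 11: 81
Level 12: 27
Level 13: 9
Level 14: 3
Level 15: 1

The root is level 0 and the size-1 base case is level 15 (the tree spans levels 0 through 15, i.e. 16 levels counting the root), so the depth is the number of divisions: log_3(14348907) = 15

The recursion tree depth is log_3(14348907) = 15. At each level, the problem size is divided by 3, so it takes 15 divisions to reduce to a base case of size 1. The algorithm makes 3 recursive calls at each level.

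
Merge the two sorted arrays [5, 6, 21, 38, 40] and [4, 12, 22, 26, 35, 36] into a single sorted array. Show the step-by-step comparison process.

Merging process:

Compare 5 vs 4: take 4 from right. Merged: [4]
Compare 5 vs 12: take 5 from left. Merged: [4, 5]
Compare 6 vs 12: take 6 from left. Merged: [4, 5, 6]
Compare 21 vs 12: take 12 from right. Merged: [4, 5, 6, 12]
Compare 21 vs 22: take 21 from left. Merged: [4, 5, 6, 12, 21]
Compare 38 vs 22: take 22 from right. Merged: [4, 5, 6, 12, 21, 22]
Compare 38 vs 26: take 26 from right. Merged: [4, 5, 6, 12, 21, 22, 26]
Compare 38 vs 35: take 35 from right. Merged: [4, 5, 6, 12, 21, 22, 26, 35]
Compare 38 vs 36: take 36 from right. Merged: [4, 5, 6, 12, 21, 22, 26, 35, 36]
Append remaining from left: [38, 40]. Merged: [4, 5, 6, 12, 21, 22, 26, 35, 36, 38, 40]

Final merged array: [4, 5, 6, 12, 21, 22, 26, 35, 36, 38, 40]
Total comparisons: 9

The merged array is [4, 5, 6, 12, 21, 22, 26, 35, 36, 38, 40], requiring 9 comparisons. The merge step runs in O(n) time where n is the total number of elements.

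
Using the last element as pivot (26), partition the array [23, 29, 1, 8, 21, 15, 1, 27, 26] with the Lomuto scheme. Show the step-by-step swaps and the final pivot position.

Lomuto partition with pivot = 26:

Initial array: [23, 29, 1, 8, 21, 15, 1, 27, 26]

arr[0]=23 <= 26: swap with position 0, array becomes [23, 29, 1, 8, 21, 15, 1, 27, 26]
arr[1]=29 > 26: no swap
arr[2]=1 <= 26: swap with position 1, array becomes [23, 1, 29, 8, 21, 15, 1, 27, 26]
arr[3]=8 <= 26: swap with position 2, array becomes [23, 1, 8, 29, 21, 15, 1, 27, 26]
arr[4]=21 <= 26: swap with position 3, array becomes [23, 1, 8, 21, 29, 15, 1, 27, 26]
arr[5]=15 <= 26: swap with position 4, array becomes [23, 1, 8, 21, 15, 29, 1, 27, 26]
arr[6]=1 <= 26: swap with position 5, array becomes [23, 1, 8, 21, 15, 1, 29, 27, 26]
arr[7]=27 > 26: no swap

Place pivot at position 6: [23, 1, 8, 21, 15, 1, 26, 27, 29]
Pivot position: 6

After partitioning with pivot 26, the array becomes [23, 1, 8, 21, 15, 1, 26, 27, 29]. The pivot is placed at index 6. All elements to the left of the pivot are <= 26, and all elements to the right are > 26.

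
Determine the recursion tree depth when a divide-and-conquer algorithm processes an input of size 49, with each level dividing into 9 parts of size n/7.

For divide and conquer with division factor 7:

Problem sizes at each level:
Level 0: 49
Level 1: 7
Level 2: 1

The root is level 0 and the size-1 base case is level 2 (the tree spans levels 0 through 2, i.e. 3 levels counting the root), so the depth is the number of divisions: log_7(49) = 2

The recursion tree depth is log_7(49) = 2. At each level, the problem size is divided by 7, so it takes 2 divisions to reduce to a base case of size 1. The algorithm makes 9 recursive calls at each level.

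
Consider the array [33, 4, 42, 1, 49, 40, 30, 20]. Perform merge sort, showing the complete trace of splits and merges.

Merge sort trace:

Split: [33, 4, 42, 1, 49, 40, 30, 20] -> [33, 4, 42, 1] and [49, 40, 30, 20]
  Split: [33, 4, 42, 1] -> [33, 4] and [42, 1]
    Split: [33, 4] -> [33] and [4]
    Merge: [33] + [4] -> [4, 33]
    Split: [42, 1] -> [42] and [1]
    Merge: [42] + [1] -> [1, 42]
  Merge: [4, 33] + [1, 42] -> [1, 4, 33, 42]
  Split: [49, 40, 30, 20] -> [49, 40] and [30, 20]
    Split: [49, 40] -> [49] and [40]
    Merge: [49] + [40] -> [40, 49]
    Split: [30, 20] -> [30] and [20]
    Merge: [30] + [20] -> [20, 30]
  Merge: [40, 49] + [20, 30] -> [20, 30, 40, 49]
Merge: [1, 4, 33, 42] + [20, 30, 40, 49] -> [1, 4, 20, 30, 33, 40, 42, 49]

Final sorted array: [1, 4, 20, 30, 33, 40, 42, 49]

The merge sort proceeds by recursively splitting the array and merging sorted halves.
After all merges, the sorted array is [1, 4, 20, 30, 33, 40, 42, 49].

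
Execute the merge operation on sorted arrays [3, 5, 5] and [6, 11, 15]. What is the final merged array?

Merging process:

Compare 3 vs 6: take 3 from left. Merged: [3]
Compare 5 vs 6: take 5 from left. Merged: [3, 5]
Compare 5 vs 6: take 5 from left. Merged: [3, 5, 5]
Append remaining from right: [6, 11, 15]. Merged: [3, 5, 5, 6, 11, 15]

Final merged array: [3, 5, 5, 6, 11, 15]
Total comparisons: 3

The merged array is [3, 5, 5, 6, 11, 15], requiring 3 comparisons. The merge step runs in O(n) time where n is the total number of elements.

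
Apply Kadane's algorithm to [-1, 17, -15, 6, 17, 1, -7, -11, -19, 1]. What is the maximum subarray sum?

Using Kadane's algorithm on [-1, 17, -15, 6, 17, 1, -7, -11, -19, 1]:

Scanning through the array:
Position 1 (value 17): max_ending_here = 17, max_so_far = 17
Position 2 (value -15): max_ending_here = 2, max_so_far = 17
Position 3 (value 6): max_ending_here = 8, max_so_far = 17
Position 4 (value 17): max_ending_here = 25, max_so_far = 25
Position 5 (value 1): max_ending_here = 26, max_so_far = 26
Position 6 (value -7): max_ending_here = 19, max_so_far = 26
Position 7 (value -11): max_ending_here = 8, max_so_far = 26
Position 8 (value -19): max_ending_here = -11, max_so_far = 26
Position 9 (value 1): max_ending_here = 1, max_so_far = 26

Maximum subarray: [17, -15, 6, 17, 1]
Maximum sum: 26

The maximum subarray is [17, -15, 6, 17, 1] with sum 26. This subarray runs from index 1 to index 5.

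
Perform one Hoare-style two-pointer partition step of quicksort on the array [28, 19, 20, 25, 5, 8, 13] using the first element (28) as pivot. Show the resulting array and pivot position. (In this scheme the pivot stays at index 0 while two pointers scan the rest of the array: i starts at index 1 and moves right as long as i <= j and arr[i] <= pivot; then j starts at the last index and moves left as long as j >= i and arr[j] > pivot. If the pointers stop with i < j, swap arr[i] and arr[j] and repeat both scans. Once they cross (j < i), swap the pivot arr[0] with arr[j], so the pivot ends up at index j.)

Hoare-style two-pointer partition with pivot = 28:

Initial array: [28, 19, 20, 25, 5, 8, 13]

Pointers start at i = 1, j = 6.
i ends at 7, j ends at 6: the pointers have crossed (j < i), so scanning stops.

Swap pivot arr[0] with arr[6] to place pivot at position 6: [13, 19, 20, 25, 5, 8, 28]
Pivot position: 6

After partitioning with pivot 28, the array becomes [13, 19, 20, 25, 5, 8, 28]. The pivot is placed at index 6. All elements to the left of the pivot are <= 28, and all elements to the right are > 28.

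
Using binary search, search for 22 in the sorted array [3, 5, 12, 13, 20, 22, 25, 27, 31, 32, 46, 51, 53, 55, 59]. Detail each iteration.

Binary search for 22 in [3, 5, 12, 13, 20, 22, 25, 27, 31, 32, 46, 51, 53, 55, 59]:

lo=0, hi=14, mid=7, arr[mid]=27 -> 27 > 22, search left half
lo=0, hi=6, mid=3, arr[mid]=13 -> 13 < 22, search right half
lo=4, hi=6, mid=5, arr[mid]=22 -> Found target at index 5!

Binary search finds 22 at index 5 after 3 comparisons. The search repeatedly halves the search space by comparing with the middle element.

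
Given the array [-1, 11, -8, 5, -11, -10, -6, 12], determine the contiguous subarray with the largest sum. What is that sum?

Using Kadane's algorithm on [-1, 11, -8, 5, -11, -10, -6, 12]:

Scanning through the array:
Position 1 (value 11): max_ending_here = 11, max_so_far = 11
Position 2 (value -8): max_ending_here = 3, max_so_far = 11
Position 3 (value 5): max_ending_here = 8, max_so_far = 11
Position 4 (value -11): max_ending_here = -3, max_so_far = 11
Position 5 (value -10): max_ending_here = -10, max_so_far = 11
Position 6 (value -6): max_ending_here = -6, max_so_far = 11
Position 7 (value 12): max_ending_here = 12, max_so_far = 12

Maximum subarray: [12]
Maximum sum: 12

The maximum subarray is [12] with sum 12. This subarray runs from index 7 to index 7.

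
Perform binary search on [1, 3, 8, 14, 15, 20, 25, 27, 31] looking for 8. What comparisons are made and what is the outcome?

Binary search for 8 in [1, 3, 8, 14, 15, 20, 25, 27, 31]:

lo=0, hi=8, mid=4, arr[mid]=15 -> 15 > 8, search left half
lo=0, hi=3, mid=1, arr[mid]=3 -> 3 < 8, search right half
lo=2, hi=3, mid=2, arr[mid]=8 -> Found target at index 2!

Binary search finds 8 at index 2 after 3 comparisons. The search repeatedly halves the search space by comparing with the middle element.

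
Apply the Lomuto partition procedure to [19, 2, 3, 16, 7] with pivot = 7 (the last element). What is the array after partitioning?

Lomuto partition with pivot = 7:

Initial array: [19, 2, 3, 16, 7]

arr[0]=19 > 7: no swap
arr[1]=2 <= 7: swap with position 0, array becomes [2, 19, 3, 16, 7]
arr[2]=3 <= 7: swap with position 1, array becomes [2, 3, 19, 16, 7]
arr[3]=16 > 7: no swap

Place pivot at position 2: [2, 3, 7, 16, 19]
Pivot position: 2

After partitioning with pivot 7, the array becomes [2, 3, 7, 16, 19]. The pivot is placed at index 2. All elements to the left of the pivot are <= 7, and all elements to the right are > 7.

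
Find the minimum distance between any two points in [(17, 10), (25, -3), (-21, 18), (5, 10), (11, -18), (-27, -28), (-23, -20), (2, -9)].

Computing all pairwise distances among 8 points:

d((17, 10), (25, -3)) = 15.2643
d((17, 10), (-21, 18)) = 38.833
d((17, 10), (5, 10)) = 12.0
d((17, 10), (11, -18)) = 28.6356
d((17, 10), (-27, -28)) = 58.1378
d((17, 10), (-23, -20)) = 50.0
d((17, 10), (2, -9)) = 24.2074
d((25, -3), (-21, 18)) = 50.5668
d((25, -3), (5, 10)) = 23.8537
d((25, -3), (11, -18)) = 20.5183
d((25, -3), (-27, -28)) = 57.6975
d((25, -3), (-23, -20)) = 50.9215
d((25, -3), (2, -9)) = 23.7697
d((-21, 18), (5, 10)) = 27.2029
d((-21, 18), (11, -18)) = 48.1664
d((-21, 18), (-27, -28)) = 46.3897
d((-21, 18), (-23, -20)) = 38.0526
d((-21, 18), (2, -9)) = 35.4683
d((5, 10), (11, -18)) = 28.6356
d((5, 10), (-27, -28)) = 49.679
d((5, 10), (-23, -20)) = 41.0366
d((5, 10), (2, -9)) = 19.2354
d((11, -18), (-27, -28)) = 39.2938
d((11, -18), (-23, -20)) = 34.0588
d((11, -18), (2, -9)) = 12.7279
d((-27, -28), (-23, -20)) = 8.9443 <-- minimum
d((-27, -28), (2, -9)) = 34.6699
d((-23, -20), (2, -9)) = 27.313

Closest pair: (-27, -28) and (-23, -20) with distance 8.9443

The closest pair is (-27, -28) and (-23, -20) with Euclidean distance 8.9443. For 8 points, brute-force pairwise comparison is shown above. For large n, the divide-and-conquer algorithm (sort by x, recurse on halves, check the dividing strip) achieves O(n log n).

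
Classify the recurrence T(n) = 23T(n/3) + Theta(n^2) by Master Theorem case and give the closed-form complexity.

Master Theorem for T(n) = 23T(n/3) + O(n^2):

a = 23, b = 3, c = 2
log_b(a) = log_3(23) = 2.8540

Case 1: c = 2 < log_3(23) = 2.8540
T(n) = O(n^(log_3 23))

For T(n) = 23T(n/3) + O(n^2): log_3(23) = 2.8540. This is Case 1 of the Master Theorem (c < log_b(a), work dominated by leaves), giving O(n^(log_3 23)).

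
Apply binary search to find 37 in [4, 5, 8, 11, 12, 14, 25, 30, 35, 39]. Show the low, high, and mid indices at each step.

Binary search for 37 in [4, 5, 8, 11, 12, 14, 25, 30, 35, 39]:

lo=0, hi=9, mid=4, arr[mid]=12 -> 12 < 37, search right half
lo=5, hi=9, mid=7, arr[mid]=30 -> 30 < 37, search right half
lo=8, hi=9, mid=8, arr[mid]=35 -> 35 < 37, search right half
lo=9, hi=9, mid=9, arr[mid]=39 -> 39 > 37, search left half
lo=9 > hi=8, target 37 not found

Binary search determines that 37 is not in the array after 4 comparisons. The search space was exhausted without finding the target.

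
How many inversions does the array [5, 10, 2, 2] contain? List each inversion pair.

Finding inversions in [5, 10, 2, 2]:

(0, 2): arr[0]=5 > arr[2]=2
(0, 3): arr[0]=5 > arr[3]=2
(1, 2): arr[1]=10 > arr[2]=2
(1, 3): arr[1]=10 > arr[3]=2

Total inversions: 4

The array has 4 inversion(s): (0,2), (0,3), (1,2), (1,3). Each pair (i,j) satisfies i < j and arr[i] > arr[j].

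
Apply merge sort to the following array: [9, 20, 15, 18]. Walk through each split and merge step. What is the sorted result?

Merge sort trace:

Split: [9, 20, 15, 18] -> [9, 20] and [15, 18]
  Split: [9, 20] -> [9] and [20]
  Merge: [9] + [20] -> [9, 20]
  Split: [15, 18] -> [15] and [18]
  Merge: [15] + [18] -> [15, 18]
Merge: [9, 20] + [15, 18] -> [9, 15, 18, 20]

Final sorted array: [9, 15, 18, 20]

The merge sort proceeds by recursively splitting the array and merging sorted halves.
After all merges, the sorted array is [9, 15, 18, 20].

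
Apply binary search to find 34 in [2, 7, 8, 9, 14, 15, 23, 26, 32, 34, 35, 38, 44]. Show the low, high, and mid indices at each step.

Binary search for 34 in [2, 7, 8, 9, 14, 15, 23, 26, 32, 34, 35, 38, 44]:

lo=0, hi=12, mid=6, arr[mid]=23 -> 23 < 34, search right half
lo=7, hi=12, mid=9, arr[mid]=34 -> Found target at index 9!

Binary search finds 34 at index 9 after 2 comparisons. The search repeatedly halves the search space by comparing with the middle element.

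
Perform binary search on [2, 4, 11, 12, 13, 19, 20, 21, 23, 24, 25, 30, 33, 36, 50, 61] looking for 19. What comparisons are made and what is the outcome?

Binary search for 19 in [2, 4, 11, 12, 13, 19, 20, 21, 23, 24, 25, 30, 33, 36, 50, 61]:

lo=0, hi=15, mid=7, arr[mid]=21 -> 21 > 19, search left half
lo=0, hi=6, mid=3, arr[mid]=12 -> 12 < 19, search right half
lo=4, hi=6, mid=5, arr[mid]=19 -> Found target at index 5!

Binary search finds 19 at index 5 after 3 comparisons. The search repeatedly halves the search space by comparing with the middle element.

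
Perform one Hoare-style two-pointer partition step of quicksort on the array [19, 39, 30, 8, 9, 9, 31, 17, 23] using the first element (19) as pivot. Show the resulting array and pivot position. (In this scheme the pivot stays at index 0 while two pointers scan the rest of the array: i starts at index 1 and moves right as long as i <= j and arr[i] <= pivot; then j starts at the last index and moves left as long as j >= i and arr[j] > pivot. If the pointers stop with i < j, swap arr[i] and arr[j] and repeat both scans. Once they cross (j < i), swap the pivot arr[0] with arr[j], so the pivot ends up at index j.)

Hoare-style two-pointer partition with pivot = 19:

Initial array: [19, 39, 30, 8, 9, 9, 31, 17, 23]

Pointers start at i = 1, j = 8.
i stops at index 1 (arr[1]=39 > 19), j stops at index 7 (arr[7]=17 <= 19): swap arr[1] and arr[7], array becomes [19, 17, 30, 8, 9, 9, 31, 39, 23]
i stops at index 2 (arr[2]=30 > 19), j stops at index 5 (arr[5]=9 <= 19): swap arr[2] and arr[5], array becomes [19, 17, 9, 8, 9, 30, 31, 39, 23]
i ends at 5, j ends at 4: the pointers have crossed (j < i), so scanning stops.

Swap pivot arr[0] with arr[4] to place pivot at position 4: [9, 17, 9, 8, 19, 30, 31, 39, 23]
Pivot position: 4

After partitioning with pivot 19, the array becomes [9, 17, 9, 8, 19, 30, 31, 39, 23]. The pivot is placed at index 4. All elements to the left of the pivot are <= 19, and all elements to the right are > 19.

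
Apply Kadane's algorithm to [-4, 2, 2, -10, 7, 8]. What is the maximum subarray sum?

Using Kadane's algorithm on [-4, 2, 2, -10, 7, 8]:

Scanning through the array:
Position 1 (value 2): max_ending_here = 2, max_so_far = 2
Position 2 (value 2): max_ending_here = 4, max_so_far = 4
Position 3 (value -10): max_ending_here = -6, max_so_far = 4
Position 4 (value 7): max_ending_here = 7, max_so_far = 7
Position 5 (value 8): max_ending_here = 15, max_so_far = 15

Maximum subarray: [7, 8]
Maximum sum: 15

The maximum subarray is [7, 8] with sum 15. This subarray runs from index 4 to index 5.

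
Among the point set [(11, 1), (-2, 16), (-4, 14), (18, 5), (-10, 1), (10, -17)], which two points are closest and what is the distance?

Computing all pairwise distances among 6 points:

d((11, 1), (-2, 16)) = 19.8494
d((11, 1), (-4, 14)) = 19.8494
d((11, 1), (18, 5)) = 8.0623
d((11, 1), (-10, 1)) = 21.0
d((11, 1), (10, -17)) = 18.0278
d((-2, 16), (-4, 14)) = 2.8284 <-- minimum
d((-2, 16), (18, 5)) = 22.8254
d((-2, 16), (-10, 1)) = 17.0
d((-2, 16), (10, -17)) = 35.1141
d((-4, 14), (18, 5)) = 23.7697
d((-4, 14), (-10, 1)) = 14.3178
d((-4, 14), (10, -17)) = 34.0147
d((18, 5), (-10, 1)) = 28.2843
d((18, 5), (10, -17)) = 23.4094
d((-10, 1), (10, -17)) = 26.9072

Closest pair: (-2, 16) and (-4, 14) with distance 2.8284

The closest pair is (-2, 16) and (-4, 14) with Euclidean distance 2.8284. For 6 points, brute-force pairwise comparison is shown above. For large n, the divide-and-conquer algorithm (sort by x, recurse on halves, check the dividing strip) achieves O(n log n).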